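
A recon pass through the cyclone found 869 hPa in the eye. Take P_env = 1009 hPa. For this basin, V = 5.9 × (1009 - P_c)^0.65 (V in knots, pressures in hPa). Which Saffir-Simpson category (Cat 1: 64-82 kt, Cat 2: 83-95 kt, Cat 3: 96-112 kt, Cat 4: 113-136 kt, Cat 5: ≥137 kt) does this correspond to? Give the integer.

ΔP = 1009 − 869 = 140 hPa.
V ≈ 5.9 × 140^0.65 = 5.9 × 24.83 ≈ 146 kt.
146 kt falls in the Category 5 band.

5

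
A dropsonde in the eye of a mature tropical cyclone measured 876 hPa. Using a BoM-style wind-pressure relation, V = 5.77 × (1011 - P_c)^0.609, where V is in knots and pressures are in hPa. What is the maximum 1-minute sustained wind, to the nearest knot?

ΔP = 1011 − 876 = 135 hPa.
135^0.609 ≈ 19.832.
V ≈ 5.77 × 19.832 ≈ 114.4 kt.

114 kt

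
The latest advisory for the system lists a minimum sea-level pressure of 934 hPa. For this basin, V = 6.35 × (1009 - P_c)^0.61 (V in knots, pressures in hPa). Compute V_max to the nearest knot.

ΔP = 1009 − 934 = 75 hPa.
75^0.61 ≈ 13.925.
V ≈ 6.35 × 13.925 ≈ 88.4 kt.

88 kt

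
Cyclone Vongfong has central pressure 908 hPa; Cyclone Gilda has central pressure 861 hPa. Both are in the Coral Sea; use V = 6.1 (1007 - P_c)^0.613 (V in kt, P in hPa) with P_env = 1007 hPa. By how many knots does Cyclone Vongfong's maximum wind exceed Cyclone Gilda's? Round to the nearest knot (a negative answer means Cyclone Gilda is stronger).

-27 kt

Cyclone Vongfong: ΔP = 99; V ≈ 6.1 × 99^0.613 ≈ 102.01 kt.
Cyclone Gilda: ΔP = 146; V ≈ 6.1 × 146^0.613 ≈ 129.44 kt.
Difference ≈ 102.01 − 129.44 = -27.43 → -27 kt.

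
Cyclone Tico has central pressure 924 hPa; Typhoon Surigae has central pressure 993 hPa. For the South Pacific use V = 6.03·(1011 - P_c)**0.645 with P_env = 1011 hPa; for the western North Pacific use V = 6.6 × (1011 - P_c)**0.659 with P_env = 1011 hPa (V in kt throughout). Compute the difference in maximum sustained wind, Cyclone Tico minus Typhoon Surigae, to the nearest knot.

63 kt

Cyclone Tico: ΔP = 87; V ≈ 6.03 × 87^0.645 ≈ 107.47 kt.
Typhoon Surigae: ΔP = 18; V ≈ 6.6 × 18^0.659 ≈ 44.34 kt.
Difference ≈ 107.47 − 44.34 = 63.13 → 63 kt.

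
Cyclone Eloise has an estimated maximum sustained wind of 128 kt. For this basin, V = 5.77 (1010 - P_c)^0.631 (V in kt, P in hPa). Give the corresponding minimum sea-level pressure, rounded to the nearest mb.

874 mb

ΔP = (V / 5.77)^(1/0.631) = (128/5.77)^1.585.
128/5.77 = 22.184; 22.184^1.585 ≈ 135.89 mb.
P_c = 1010 − 135.89 = 874.11 ≈ 874 mb.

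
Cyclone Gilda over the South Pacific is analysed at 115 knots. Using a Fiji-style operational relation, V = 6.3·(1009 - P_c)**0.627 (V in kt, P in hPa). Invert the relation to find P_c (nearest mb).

906 mb

ΔP = (V / 6.3)^(1/0.627) = (115/6.3)^1.595.
115/6.3 = 18.254; 18.254^1.595 ≈ 102.74 mb.
P_c = 1009 − 102.74 = 906.26 ≈ 906 mb.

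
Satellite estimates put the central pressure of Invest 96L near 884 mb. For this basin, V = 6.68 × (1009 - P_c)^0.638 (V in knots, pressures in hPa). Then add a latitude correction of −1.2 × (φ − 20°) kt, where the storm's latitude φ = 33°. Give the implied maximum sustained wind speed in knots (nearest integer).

130 kt

ΔP = 1009 − 884 = 125 mb.
125^0.638 ≈ 21.769.
V ≈ 6.68 × 21.769 ≈ 145.4 kt.
Latitude correction: −1.2 × (33 − 20) = -15.6 kt.
Corrected V ≈ 129.8 kt → 130 kt.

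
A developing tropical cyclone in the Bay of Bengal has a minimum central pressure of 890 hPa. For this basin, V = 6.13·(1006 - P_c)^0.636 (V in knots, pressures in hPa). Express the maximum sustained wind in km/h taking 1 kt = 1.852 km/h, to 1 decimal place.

233.4 km/h

ΔP = 1006 − 890 = 116 hPa.
V ≈ 6.13 × 116^0.636 = 6.13 × 20.559 ≈ 126.025 kt.
126.025 × 1.852 ≈ 233.40 km/h → 233.4 km/h.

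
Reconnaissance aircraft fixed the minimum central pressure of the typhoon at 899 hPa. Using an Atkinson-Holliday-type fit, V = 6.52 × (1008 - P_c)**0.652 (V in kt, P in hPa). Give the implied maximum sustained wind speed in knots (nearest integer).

ΔP = 1008 − 899 = 109 hPa.
109^0.652 ≈ 21.301.
V ≈ 6.52 × 21.301 ≈ 138.9 kt.

139 kt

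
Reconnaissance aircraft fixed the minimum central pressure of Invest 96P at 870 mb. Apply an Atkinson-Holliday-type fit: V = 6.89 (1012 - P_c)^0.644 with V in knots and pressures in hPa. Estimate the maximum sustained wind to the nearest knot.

ΔP = 1012 − 870 = 142 mb.
142^0.644 ≈ 24.326.
V ≈ 6.89 × 24.326 ≈ 167.6 kt.

168 kt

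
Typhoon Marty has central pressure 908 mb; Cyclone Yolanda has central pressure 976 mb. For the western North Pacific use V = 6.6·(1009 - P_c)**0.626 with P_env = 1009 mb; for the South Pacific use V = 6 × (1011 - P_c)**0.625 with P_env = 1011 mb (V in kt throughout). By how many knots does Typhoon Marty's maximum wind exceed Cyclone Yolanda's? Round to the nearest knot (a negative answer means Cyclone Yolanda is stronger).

63 kt

Typhoon Marty: ΔP = 101; V ≈ 6.6 × 101^0.626 ≈ 118.64 kt.
Cyclone Yolanda: ΔP = 35; V ≈ 6 × 35^0.625 ≈ 55.36 kt.
Difference ≈ 118.64 − 55.36 = 63.28 → 63 kt.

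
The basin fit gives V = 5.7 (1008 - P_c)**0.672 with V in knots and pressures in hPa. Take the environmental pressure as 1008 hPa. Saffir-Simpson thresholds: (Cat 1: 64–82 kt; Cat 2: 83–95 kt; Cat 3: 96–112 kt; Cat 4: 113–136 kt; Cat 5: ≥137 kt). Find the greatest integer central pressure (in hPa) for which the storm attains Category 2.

Category 2 begins at V = 83 kt.
Required ΔP = (83/5.7)^(1/0.672) = 14.561^1.488 ≈ 53.82 hPa.
P_c ≤ 1008 − 53.82 = 954.18, so the highest integer P_c is 954 hPa.

954 hPa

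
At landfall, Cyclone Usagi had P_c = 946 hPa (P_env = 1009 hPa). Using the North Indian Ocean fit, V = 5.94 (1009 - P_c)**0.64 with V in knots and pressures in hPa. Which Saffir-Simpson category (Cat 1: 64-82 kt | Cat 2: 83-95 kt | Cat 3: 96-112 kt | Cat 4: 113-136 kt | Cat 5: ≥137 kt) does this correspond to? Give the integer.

ΔP = 1009 − 946 = 63 hPa.
V ≈ 5.94 × 63^0.64 = 5.94 × 14.18 ≈ 84 kt.
84 kt falls in the Category 2 band.

2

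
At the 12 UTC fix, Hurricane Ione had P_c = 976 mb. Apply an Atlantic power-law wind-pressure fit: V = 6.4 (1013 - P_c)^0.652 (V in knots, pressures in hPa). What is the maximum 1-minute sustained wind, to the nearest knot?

67 kt

ΔP = 1013 − 976 = 37 mb.
37^0.652 ≈ 10.531.
V ≈ 6.4 × 10.531 ≈ 67.4 kt.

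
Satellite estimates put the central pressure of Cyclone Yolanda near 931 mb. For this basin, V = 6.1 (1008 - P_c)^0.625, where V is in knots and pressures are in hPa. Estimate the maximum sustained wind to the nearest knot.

92 kt

ΔP = 1008 − 931 = 77 mb.
77^0.625 ≈ 15.103.
V ≈ 6.1 × 15.103 ≈ 92.1 kt.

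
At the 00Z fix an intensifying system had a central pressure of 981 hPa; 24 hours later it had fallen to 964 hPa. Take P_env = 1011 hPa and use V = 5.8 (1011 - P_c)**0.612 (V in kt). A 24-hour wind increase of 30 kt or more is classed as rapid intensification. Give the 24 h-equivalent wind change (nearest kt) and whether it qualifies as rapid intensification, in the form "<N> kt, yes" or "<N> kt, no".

15 kt, no

V₁: ΔP = 30, V ≈ 5.8 × 30^0.612 ≈ 46.50 kt.
V₂: ΔP = 47, V ≈ 5.8 × 47^0.612 ≈ 61.20 kt.
ΔV over 24 h = 14.70 kt → 24 h equivalent = 14.70 × 24/24 ≈ 14.70 kt.
15 kt < 30 kt ⇒ not rapid intensification.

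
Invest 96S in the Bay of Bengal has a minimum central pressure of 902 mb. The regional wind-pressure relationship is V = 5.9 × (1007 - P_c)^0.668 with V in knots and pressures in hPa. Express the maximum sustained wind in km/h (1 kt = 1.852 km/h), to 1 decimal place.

ΔP = 1007 − 902 = 105 mb.
V ≈ 5.9 × 105^0.668 = 5.9 × 22.395 ≈ 132.132 kt.
132.132 × 1.852 ≈ 244.71 km/h → 244.7 km/h.

244.7 km/h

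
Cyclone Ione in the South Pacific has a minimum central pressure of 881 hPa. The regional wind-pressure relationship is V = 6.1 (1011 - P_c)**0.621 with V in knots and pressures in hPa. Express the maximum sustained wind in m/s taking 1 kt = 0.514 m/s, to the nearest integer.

64 m/s

ΔP = 1011 − 881 = 130 hPa.
V ≈ 6.1 × 130^0.621 = 6.1 × 20.547 ≈ 125.340 kt.
125.340 × 0.514 ≈ 64.42 m/s → 64 m/s.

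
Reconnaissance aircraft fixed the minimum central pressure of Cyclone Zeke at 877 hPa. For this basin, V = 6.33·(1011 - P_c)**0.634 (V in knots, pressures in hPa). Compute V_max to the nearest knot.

ΔP = 1011 − 877 = 134 hPa.
134^0.634 ≈ 22.314.
V ≈ 6.33 × 22.314 ≈ 141.2 kt.

141 kt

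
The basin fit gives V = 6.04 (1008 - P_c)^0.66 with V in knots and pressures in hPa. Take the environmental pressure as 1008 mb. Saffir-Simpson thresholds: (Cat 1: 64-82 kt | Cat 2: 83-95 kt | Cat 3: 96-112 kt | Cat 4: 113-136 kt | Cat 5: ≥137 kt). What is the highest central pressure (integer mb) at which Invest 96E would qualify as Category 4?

923 mb

Category 4 begins at V = 113 kt.
Required ΔP = (113/6.04)^(1/0.66) = 18.709^1.515 ≈ 84.59 mb.
P_c ≤ 1008 − 84.59 = 923.41, so the highest integer P_c is 923 mb.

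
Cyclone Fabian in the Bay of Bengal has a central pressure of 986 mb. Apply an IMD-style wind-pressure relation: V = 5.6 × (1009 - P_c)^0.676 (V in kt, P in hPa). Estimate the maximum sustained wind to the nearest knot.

ΔP = 1009 − 986 = 23 mb.
23^0.676 ≈ 8.328.
V ≈ 5.6 × 8.328 ≈ 46.6 kt.

47 kt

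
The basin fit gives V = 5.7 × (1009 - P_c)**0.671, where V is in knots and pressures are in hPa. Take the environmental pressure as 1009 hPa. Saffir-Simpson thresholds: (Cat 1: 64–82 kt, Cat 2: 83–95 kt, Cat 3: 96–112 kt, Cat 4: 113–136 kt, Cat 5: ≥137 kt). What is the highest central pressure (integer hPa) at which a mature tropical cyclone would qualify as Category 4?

Category 4 begins at V = 113 kt.
Required ΔP = (113/5.7)^(1/0.671) = 19.825^1.490 ≈ 85.75 hPa.
P_c ≤ 1009 − 85.75 = 923.25, so the highest integer P_c is 923 hPa.

923 hPa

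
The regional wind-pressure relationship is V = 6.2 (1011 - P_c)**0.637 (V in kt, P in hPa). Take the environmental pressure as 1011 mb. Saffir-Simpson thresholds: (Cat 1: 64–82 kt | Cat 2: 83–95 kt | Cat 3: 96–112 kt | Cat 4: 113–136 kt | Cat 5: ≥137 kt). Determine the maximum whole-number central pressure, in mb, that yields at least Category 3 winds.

937 mb

Category 3 begins at V = 96 kt.
Required ΔP = (96/6.2)^(1/0.637) = 15.484^1.570 ≈ 73.78 mb.
P_c ≤ 1011 − 73.78 = 937.22, so the highest integer P_c is 937 mb.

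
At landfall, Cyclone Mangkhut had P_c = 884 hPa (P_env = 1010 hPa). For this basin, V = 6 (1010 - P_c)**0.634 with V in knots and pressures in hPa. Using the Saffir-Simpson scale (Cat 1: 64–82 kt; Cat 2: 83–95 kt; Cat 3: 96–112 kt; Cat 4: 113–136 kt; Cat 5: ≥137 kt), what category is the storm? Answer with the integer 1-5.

ΔP = 1010 − 884 = 126 hPa.
V ≈ 6 × 126^0.634 = 6 × 21.46 ≈ 129 kt.
129 kt falls in the Category 4 band.

4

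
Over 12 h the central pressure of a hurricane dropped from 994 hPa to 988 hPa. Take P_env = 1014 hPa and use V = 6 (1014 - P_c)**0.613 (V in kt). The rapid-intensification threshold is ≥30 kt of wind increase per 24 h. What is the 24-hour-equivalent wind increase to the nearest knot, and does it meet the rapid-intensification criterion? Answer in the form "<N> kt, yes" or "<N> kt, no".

13 kt, no

V₁: ΔP = 20, V ≈ 6 × 20^0.613 ≈ 37.64 kt.
V₂: ΔP = 26, V ≈ 6 × 26^0.613 ≈ 44.21 kt.
ΔV over 12 h = 6.57 kt → 24 h equivalent = 6.57 × 24/12 ≈ 13.14 kt.
13 kt < 30 kt ⇒ not rapid intensification.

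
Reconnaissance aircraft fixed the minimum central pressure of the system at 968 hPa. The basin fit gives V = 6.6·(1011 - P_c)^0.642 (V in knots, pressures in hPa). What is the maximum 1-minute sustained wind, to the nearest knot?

74 kt

ΔP = 1011 − 968 = 43 hPa.
43^0.642 ≈ 11.186.
V ≈ 6.6 × 11.186 ≈ 73.8 kt.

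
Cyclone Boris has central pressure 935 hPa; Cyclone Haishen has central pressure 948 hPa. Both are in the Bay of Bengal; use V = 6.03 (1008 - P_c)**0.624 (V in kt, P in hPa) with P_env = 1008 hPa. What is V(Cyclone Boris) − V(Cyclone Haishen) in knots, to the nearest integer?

Cyclone Boris: ΔP = 73; V ≈ 6.03 × 73^0.624 ≈ 87.71 kt.
Cyclone Haishen: ΔP = 60; V ≈ 6.03 × 60^0.624 ≈ 77.60 kt.
Difference ≈ 87.71 − 77.60 = 10.11 → 10 kt.

10 kt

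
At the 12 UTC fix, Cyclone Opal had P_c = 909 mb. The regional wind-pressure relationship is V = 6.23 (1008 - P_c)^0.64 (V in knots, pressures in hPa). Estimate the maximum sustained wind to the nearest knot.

ΔP = 1008 − 909 = 99 mb.
99^0.64 ≈ 18.932.
V ≈ 6.23 × 18.932 ≈ 117.9 kt.

118 kt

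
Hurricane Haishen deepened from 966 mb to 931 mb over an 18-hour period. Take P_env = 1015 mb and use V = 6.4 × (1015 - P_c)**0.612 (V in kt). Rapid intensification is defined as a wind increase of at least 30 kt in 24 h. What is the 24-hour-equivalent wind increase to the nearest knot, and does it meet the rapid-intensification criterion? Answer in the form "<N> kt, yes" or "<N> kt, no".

36 kt, yes

V₁: ΔP = 49, V ≈ 6.4 × 49^0.612 ≈ 69.28 kt.
V₂: ΔP = 84, V ≈ 6.4 × 84^0.612 ≈ 96.35 kt.
ΔV over 18 h = 27.07 kt → 24 h equivalent = 27.07 × 24/18 ≈ 36.09 kt.
36 kt ≥ 30 kt ⇒ rapid intensification.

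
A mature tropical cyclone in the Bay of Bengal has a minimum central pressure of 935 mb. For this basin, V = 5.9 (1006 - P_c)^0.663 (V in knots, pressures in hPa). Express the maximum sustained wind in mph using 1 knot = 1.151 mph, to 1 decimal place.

ΔP = 1006 − 935 = 71 mb.
V ≈ 5.9 × 71^0.663 = 5.9 × 16.880 ≈ 99.595 kt.
99.595 × 1.151 ≈ 114.63 mph → 114.6 mph.

114.6 mph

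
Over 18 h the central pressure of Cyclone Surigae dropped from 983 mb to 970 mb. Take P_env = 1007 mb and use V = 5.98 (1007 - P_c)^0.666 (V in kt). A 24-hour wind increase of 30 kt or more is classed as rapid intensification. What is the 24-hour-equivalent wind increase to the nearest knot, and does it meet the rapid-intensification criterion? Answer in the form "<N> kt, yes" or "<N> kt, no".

22 kt, no

V₁: ΔP = 24, V ≈ 5.98 × 24^0.666 ≈ 49.65 kt.
V₂: ΔP = 37, V ≈ 5.98 × 37^0.666 ≈ 66.24 kt.
ΔV over 18 h = 16.59 kt → 24 h equivalent = 16.59 × 24/18 ≈ 22.12 kt.
22 kt < 30 kt ⇒ not rapid intensification.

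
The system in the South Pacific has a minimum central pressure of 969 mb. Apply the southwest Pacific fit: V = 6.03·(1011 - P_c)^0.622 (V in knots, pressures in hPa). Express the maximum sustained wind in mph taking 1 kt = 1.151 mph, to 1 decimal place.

ΔP = 1011 − 969 = 42 mb.
V ≈ 6.03 × 42^0.622 = 6.03 × 10.225 ≈ 61.656 kt.
61.656 × 1.151 ≈ 70.97 mph → 71.0 mph.

71.0 mph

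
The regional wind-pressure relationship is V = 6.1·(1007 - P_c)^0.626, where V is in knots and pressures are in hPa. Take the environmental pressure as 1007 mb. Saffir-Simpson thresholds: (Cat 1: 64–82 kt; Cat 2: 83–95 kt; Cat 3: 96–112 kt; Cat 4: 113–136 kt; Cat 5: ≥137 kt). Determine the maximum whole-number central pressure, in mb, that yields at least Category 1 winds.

964 mb

Category 1 begins at V = 64 kt.
Required ΔP = (64/6.1)^(1/0.626) = 10.492^1.597 ≈ 42.73 mb.
P_c ≤ 1007 − 42.73 = 964.27, so the highest integer P_c is 964 mb.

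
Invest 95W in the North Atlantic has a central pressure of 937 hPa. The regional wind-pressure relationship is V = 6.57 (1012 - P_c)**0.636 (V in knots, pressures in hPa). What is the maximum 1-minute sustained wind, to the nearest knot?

102 kt

ΔP = 1012 − 937 = 75 hPa.
75^0.636 ≈ 15.579.
V ≈ 6.57 × 15.579 ≈ 102.4 kt.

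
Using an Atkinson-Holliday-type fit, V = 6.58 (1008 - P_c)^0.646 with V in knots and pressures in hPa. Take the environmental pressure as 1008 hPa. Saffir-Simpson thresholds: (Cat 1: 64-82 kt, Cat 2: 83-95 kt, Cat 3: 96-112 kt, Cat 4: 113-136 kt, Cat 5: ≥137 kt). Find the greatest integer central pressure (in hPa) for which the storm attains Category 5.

898 hPa

Category 5 begins at V = 137 kt.
Required ΔP = (137/6.58)^(1/0.646) = 20.821^1.548 ≈ 109.90 hPa.
P_c ≤ 1008 − 109.90 = 898.10, so the highest integer P_c is 898 hPa.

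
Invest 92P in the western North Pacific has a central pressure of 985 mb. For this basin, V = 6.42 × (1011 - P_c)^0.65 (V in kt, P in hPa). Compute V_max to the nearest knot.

53 kt

ΔP = 1011 − 985 = 26 mb.
26^0.65 ≈ 8.313.
V ≈ 6.42 × 8.313 ≈ 53.4 kt.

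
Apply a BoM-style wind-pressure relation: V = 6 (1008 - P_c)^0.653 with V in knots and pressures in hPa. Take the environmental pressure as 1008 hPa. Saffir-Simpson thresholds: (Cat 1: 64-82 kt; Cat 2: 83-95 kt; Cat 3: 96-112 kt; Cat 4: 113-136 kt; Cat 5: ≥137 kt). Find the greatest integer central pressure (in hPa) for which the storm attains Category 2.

Category 2 begins at V = 83 kt.
Required ΔP = (83/6)^(1/0.653) = 13.833^1.531 ≈ 55.87 hPa.
P_c ≤ 1008 − 55.87 = 952.13, so the highest integer P_c is 952 hPa.

952 hPa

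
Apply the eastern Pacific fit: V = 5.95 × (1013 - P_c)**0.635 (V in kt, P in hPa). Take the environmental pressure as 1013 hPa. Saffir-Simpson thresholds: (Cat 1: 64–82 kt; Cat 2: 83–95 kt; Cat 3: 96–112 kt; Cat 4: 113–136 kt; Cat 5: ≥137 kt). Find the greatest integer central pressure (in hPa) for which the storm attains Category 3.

933 hPa

Category 3 begins at V = 96 kt.
Required ΔP = (96/5.95)^(1/0.635) = 16.134^1.575 ≈ 79.79 hPa.
P_c ≤ 1013 − 79.79 = 933.21, so the highest integer P_c is 933 hPa.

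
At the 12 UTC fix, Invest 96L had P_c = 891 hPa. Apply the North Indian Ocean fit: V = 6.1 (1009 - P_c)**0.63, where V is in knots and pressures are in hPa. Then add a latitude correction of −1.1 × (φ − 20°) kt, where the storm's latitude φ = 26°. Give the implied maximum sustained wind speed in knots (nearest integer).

117 kt

ΔP = 1009 − 891 = 118 hPa.
118^0.63 ≈ 20.197.
V ≈ 6.1 × 20.197 ≈ 123.2 kt.
Latitude correction: −1.1 × (26 − 20) = -6.6 kt.
Corrected V ≈ 116.6 kt → 117 kt.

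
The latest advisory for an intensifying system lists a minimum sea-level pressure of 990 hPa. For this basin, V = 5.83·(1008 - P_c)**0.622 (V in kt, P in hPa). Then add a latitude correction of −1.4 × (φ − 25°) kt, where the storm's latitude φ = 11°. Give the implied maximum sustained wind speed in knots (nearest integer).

55 kt

ΔP = 1008 − 990 = 18 hPa.
18^0.622 ≈ 6.036.
V ≈ 5.83 × 6.036 ≈ 35.2 kt.
Latitude correction: −1.4 × (11 − 25) = 19.6 kt.
Corrected V ≈ 54.8 kt → 55 kt.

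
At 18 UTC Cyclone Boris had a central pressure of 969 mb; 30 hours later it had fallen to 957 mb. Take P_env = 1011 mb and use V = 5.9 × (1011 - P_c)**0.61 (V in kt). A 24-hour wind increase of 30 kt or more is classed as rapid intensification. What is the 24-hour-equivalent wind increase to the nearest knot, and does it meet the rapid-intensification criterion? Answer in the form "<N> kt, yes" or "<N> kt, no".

8 kt, no

V₁: ΔP = 42, V ≈ 5.9 × 42^0.61 ≈ 57.68 kt.
V₂: ΔP = 54, V ≈ 5.9 × 54^0.61 ≈ 67.24 kt.
ΔV over 30 h = 9.56 kt → 24 h equivalent = 9.56 × 24/30 ≈ 7.65 kt.
8 kt < 30 kt ⇒ not rapid intensification.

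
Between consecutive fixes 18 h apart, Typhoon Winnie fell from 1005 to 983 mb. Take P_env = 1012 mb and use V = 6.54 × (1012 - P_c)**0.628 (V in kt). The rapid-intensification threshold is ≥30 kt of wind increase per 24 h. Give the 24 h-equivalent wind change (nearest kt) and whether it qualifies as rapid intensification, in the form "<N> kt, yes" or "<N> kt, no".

V₁: ΔP = 7, V ≈ 6.54 × 7^0.628 ≈ 22.20 kt.
V₂: ΔP = 29, V ≈ 6.54 × 29^0.628 ≈ 54.20 kt.
ΔV over 18 h = 32.00 kt → 24 h equivalent = 32.00 × 24/18 ≈ 42.67 kt.
43 kt ≥ 30 kt ⇒ rapid intensification.

43 kt, yes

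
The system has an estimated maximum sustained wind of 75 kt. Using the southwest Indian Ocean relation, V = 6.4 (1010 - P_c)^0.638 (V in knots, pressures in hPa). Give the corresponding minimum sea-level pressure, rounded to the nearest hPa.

963 hPa

ΔP = (V / 6.4)^(1/0.638) = (75/6.4)^1.567.
75/6.4 = 11.719; 11.719^1.567 ≈ 47.35 hPa.
P_c = 1010 − 47.35 = 962.65 ≈ 963 hPa.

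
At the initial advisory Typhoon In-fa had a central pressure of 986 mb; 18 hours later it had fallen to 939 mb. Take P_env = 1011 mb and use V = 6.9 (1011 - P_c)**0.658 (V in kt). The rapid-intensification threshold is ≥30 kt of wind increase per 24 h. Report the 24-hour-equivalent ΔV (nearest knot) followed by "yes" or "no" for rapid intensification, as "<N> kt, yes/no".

V₁: ΔP = 25, V ≈ 6.9 × 25^0.658 ≈ 57.37 kt.
V₂: ΔP = 72, V ≈ 6.9 × 72^0.658 ≈ 115.07 kt.
ΔV over 18 h = 57.70 kt → 24 h equivalent = 57.70 × 24/18 ≈ 76.93 kt.
77 kt ≥ 30 kt ⇒ rapid intensification.

77 kt, yes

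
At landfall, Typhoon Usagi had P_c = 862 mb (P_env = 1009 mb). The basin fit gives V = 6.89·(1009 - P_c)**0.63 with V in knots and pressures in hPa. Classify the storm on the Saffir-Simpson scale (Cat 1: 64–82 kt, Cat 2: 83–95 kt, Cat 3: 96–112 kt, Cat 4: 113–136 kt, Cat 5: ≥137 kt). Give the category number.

5

ΔP = 1009 − 862 = 147 mb.
V ≈ 6.89 × 147^0.63 = 6.89 × 23.20 ≈ 160 kt.
160 kt falls in the Category 5 band.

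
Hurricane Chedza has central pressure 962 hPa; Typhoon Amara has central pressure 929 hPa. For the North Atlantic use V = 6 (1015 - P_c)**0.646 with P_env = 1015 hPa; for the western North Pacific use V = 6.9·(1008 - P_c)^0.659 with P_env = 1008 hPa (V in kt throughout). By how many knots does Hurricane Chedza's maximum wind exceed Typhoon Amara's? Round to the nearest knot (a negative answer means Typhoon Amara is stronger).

Hurricane Chedza: ΔP = 53; V ≈ 6 × 53^0.646 ≈ 77.99 kt.
Typhoon Amara: ΔP = 79; V ≈ 6.9 × 79^0.659 ≈ 122.85 kt.
Difference ≈ 77.99 − 122.85 = -44.86 → -45 kt.

-45 kt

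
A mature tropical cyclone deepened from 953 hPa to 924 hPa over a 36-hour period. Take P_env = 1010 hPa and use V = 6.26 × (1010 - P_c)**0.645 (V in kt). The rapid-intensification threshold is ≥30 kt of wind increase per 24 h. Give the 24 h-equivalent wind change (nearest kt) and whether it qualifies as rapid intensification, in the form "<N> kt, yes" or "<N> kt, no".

17 kt, no

V₁: ΔP = 57, V ≈ 6.26 × 57^0.645 ≈ 84.94 kt.
V₂: ΔP = 86, V ≈ 6.26 × 86^0.645 ≈ 110.75 kt.
ΔV over 36 h = 25.81 kt → 24 h equivalent = 25.81 × 24/36 ≈ 17.21 kt.
17 kt < 30 kt ⇒ not rapid intensification.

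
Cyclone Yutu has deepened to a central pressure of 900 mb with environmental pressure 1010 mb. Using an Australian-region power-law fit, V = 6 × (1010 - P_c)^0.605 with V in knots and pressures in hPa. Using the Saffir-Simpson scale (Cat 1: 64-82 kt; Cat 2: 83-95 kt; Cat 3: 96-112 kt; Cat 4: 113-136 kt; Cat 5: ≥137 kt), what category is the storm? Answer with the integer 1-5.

3

ΔP = 1010 − 900 = 110 mb.
V ≈ 6 × 110^0.605 = 6 × 17.18 ≈ 103 kt.
103 kt falls in the Category 3 band.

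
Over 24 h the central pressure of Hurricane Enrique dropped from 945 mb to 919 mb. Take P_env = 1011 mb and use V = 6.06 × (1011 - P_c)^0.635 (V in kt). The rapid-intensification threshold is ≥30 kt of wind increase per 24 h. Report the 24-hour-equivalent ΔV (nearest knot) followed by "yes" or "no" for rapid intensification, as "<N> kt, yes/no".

V₁: ΔP = 66, V ≈ 6.06 × 66^0.635 ≈ 86.67 kt.
V₂: ΔP = 92, V ≈ 6.06 × 92^0.635 ≈ 107.02 kt.
ΔV over 24 h = 20.35 kt → 24 h equivalent = 20.35 × 24/24 ≈ 20.35 kt.
20 kt < 30 kt ⇒ not rapid intensification.

20 kt, no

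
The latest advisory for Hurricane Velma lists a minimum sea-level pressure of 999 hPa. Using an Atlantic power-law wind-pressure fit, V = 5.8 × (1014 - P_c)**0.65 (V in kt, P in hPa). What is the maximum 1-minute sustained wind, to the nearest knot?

ΔP = 1014 − 999 = 15 hPa.
15^0.65 ≈ 5.814.
V ≈ 5.8 × 5.814 ≈ 33.7 kt.

34 kt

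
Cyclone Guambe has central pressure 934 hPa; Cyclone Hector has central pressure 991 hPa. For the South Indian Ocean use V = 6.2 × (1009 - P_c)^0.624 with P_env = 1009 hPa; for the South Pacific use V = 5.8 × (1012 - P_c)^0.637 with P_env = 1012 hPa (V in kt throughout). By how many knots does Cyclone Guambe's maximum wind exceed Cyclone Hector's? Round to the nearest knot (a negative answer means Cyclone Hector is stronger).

Cyclone Guambe: ΔP = 75; V ≈ 6.2 × 75^0.624 ≈ 91.71 kt.
Cyclone Hector: ΔP = 21; V ≈ 5.8 × 21^0.637 ≈ 40.33 kt.
Difference ≈ 91.71 − 40.33 = 51.38 → 51 kt.

51 kt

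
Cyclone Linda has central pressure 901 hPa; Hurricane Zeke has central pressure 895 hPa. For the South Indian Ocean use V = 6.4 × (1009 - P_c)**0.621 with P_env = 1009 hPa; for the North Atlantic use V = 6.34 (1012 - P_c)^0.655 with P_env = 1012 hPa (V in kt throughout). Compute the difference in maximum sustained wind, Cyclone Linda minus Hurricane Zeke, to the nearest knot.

-26 kt

Cyclone Linda: ΔP = 108; V ≈ 6.4 × 108^0.621 ≈ 117.20 kt.
Hurricane Zeke: ΔP = 117; V ≈ 6.34 × 117^0.655 ≈ 143.47 kt.
Difference ≈ 117.20 − 143.47 = -26.27 → -26 kt.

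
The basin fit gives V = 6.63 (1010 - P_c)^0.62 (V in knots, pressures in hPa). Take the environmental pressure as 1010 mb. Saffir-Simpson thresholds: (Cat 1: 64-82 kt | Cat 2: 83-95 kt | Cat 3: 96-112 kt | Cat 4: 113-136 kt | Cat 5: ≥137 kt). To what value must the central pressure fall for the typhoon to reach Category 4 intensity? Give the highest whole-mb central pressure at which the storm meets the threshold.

Category 4 begins at V = 113 kt.
Required ΔP = (113/6.63)^(1/0.62) = 17.044^1.613 ≈ 96.92 mb.
P_c ≤ 1010 − 96.92 = 913.08, so the highest integer P_c is 913 mb.

913 mb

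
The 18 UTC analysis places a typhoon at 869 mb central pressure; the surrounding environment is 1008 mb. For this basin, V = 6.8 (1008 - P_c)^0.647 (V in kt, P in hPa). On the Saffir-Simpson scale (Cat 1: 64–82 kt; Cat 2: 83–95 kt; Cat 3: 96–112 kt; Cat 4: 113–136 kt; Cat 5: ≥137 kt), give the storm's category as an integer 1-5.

ΔP = 1008 − 869 = 139 mb.
V ≈ 6.8 × 139^0.647 = 6.8 × 24.35 ≈ 166 kt.
166 kt falls in the Category 5 band.

5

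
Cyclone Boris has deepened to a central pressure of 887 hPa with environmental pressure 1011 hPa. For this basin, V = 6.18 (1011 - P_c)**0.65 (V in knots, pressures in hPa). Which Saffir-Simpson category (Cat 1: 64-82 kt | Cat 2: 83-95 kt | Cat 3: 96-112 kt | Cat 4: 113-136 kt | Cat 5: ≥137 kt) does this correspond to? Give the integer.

5

ΔP = 1011 − 887 = 124 hPa.
V ≈ 6.18 × 124^0.65 = 6.18 × 22.95 ≈ 142 kt.
142 kt falls in the Category 5 band.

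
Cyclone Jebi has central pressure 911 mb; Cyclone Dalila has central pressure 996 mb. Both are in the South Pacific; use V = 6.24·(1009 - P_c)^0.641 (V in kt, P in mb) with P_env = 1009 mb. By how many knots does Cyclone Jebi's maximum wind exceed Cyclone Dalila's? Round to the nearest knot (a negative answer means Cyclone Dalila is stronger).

86 kt

Cyclone Jebi: ΔP = 98; V ≈ 6.24 × 98^0.641 ≈ 117.91 kt.
Cyclone Dalila: ΔP = 13; V ≈ 6.24 × 13^0.641 ≈ 32.30 kt.
Difference ≈ 117.91 − 32.30 = 85.61 → 86 kt.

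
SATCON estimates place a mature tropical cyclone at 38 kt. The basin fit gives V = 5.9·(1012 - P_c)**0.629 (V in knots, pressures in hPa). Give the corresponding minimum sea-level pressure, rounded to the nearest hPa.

993 hPa

ΔP = (V / 5.9)^(1/0.629) = (38/5.9)^1.590.
38/5.9 = 6.441; 6.441^1.590 ≈ 19.32 hPa.
P_c = 1012 − 19.32 = 992.68 ≈ 993 hPa.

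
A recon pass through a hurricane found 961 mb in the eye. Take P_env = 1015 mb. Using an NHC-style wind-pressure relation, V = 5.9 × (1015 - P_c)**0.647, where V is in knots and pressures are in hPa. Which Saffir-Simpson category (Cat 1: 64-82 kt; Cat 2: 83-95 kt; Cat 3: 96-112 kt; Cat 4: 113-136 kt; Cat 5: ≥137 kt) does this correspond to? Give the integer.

ΔP = 1015 − 961 = 54 mb.
V ≈ 5.9 × 54^0.647 = 5.9 × 13.21 ≈ 78 kt.
78 kt falls in the Category 1 band.

1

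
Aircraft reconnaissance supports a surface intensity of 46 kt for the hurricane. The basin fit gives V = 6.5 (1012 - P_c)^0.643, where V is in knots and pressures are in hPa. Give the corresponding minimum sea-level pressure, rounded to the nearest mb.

ΔP = (V / 6.5)^(1/0.643) = (46/6.5)^1.555.
46/6.5 = 7.077; 7.077^1.555 ≈ 20.97 mb.
P_c = 1012 − 20.97 = 991.03 ≈ 991 mb.

991 mb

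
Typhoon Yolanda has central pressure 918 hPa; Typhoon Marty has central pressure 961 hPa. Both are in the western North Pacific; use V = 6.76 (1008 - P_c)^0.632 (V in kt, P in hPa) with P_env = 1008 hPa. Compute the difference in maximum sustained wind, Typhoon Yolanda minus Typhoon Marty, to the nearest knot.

Typhoon Yolanda: ΔP = 90; V ≈ 6.76 × 90^0.632 ≈ 116.15 kt.
Typhoon Marty: ΔP = 47; V ≈ 6.76 × 47^0.632 ≈ 77.04 kt.
Difference ≈ 116.15 − 77.04 = 39.11 → 39 kt.

39 kt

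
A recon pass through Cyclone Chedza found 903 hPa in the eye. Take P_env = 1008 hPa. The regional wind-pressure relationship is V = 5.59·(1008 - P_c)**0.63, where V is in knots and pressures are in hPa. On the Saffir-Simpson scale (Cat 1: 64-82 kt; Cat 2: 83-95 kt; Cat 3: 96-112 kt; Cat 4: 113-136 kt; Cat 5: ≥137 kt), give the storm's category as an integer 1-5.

3

ΔP = 1008 − 903 = 105 hPa.
V ≈ 5.59 × 105^0.63 = 5.59 × 18.77 ≈ 105 kt.
105 kt falls in the Category 3 band.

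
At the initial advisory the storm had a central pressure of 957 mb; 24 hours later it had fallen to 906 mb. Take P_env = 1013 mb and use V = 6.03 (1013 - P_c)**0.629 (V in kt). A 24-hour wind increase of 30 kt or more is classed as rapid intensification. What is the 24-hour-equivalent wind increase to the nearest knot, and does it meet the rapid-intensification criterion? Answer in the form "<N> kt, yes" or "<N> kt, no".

V₁: ΔP = 56, V ≈ 6.03 × 56^0.629 ≈ 75.85 kt.
V₂: ΔP = 107, V ≈ 6.03 × 107^0.629 ≈ 113.97 kt.
ΔV over 24 h = 38.12 kt → 24 h equivalent = 38.12 × 24/24 ≈ 38.12 kt.
38 kt ≥ 30 kt ⇒ rapid intensification.

38 kt, yes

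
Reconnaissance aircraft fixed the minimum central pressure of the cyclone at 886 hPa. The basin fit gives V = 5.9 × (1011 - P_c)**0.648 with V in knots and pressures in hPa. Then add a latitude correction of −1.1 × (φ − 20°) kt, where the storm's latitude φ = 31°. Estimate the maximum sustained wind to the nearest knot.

ΔP = 1011 − 886 = 125 hPa.
125^0.648 ≈ 22.845.
V ≈ 5.9 × 22.845 ≈ 134.8 kt.
Latitude correction: −1.1 × (31 − 20) = -12.1 kt.
Corrected V ≈ 122.7 kt → 123 kt.

123 kt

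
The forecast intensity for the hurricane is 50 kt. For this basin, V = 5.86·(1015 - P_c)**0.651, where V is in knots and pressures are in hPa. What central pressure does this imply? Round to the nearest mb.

ΔP = (V / 5.86)^(1/0.651) = (50/5.86)^1.536.
50/5.86 = 8.532; 8.532^1.536 ≈ 26.93 mb.
P_c = 1015 − 26.93 = 988.07 ≈ 988 mb.

988 mb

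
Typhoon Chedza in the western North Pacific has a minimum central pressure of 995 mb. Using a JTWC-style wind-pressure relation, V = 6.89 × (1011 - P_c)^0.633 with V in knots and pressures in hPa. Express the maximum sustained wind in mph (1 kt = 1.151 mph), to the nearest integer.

46 mph

ΔP = 1011 − 995 = 16 mb.
V ≈ 6.89 × 16^0.633 = 6.89 × 5.784 ≈ 39.850 kt.
39.850 × 1.151 ≈ 45.87 mph → 46 mph.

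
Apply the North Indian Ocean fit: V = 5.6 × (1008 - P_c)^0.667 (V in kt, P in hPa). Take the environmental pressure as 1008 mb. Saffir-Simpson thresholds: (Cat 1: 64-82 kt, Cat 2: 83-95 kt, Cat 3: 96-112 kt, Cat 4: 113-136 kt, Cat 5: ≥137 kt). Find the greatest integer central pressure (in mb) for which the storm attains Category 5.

887 mb

Category 5 begins at V = 137 kt.
Required ΔP = (137/5.6)^(1/0.667) = 24.464^1.499 ≈ 120.71 mb.
P_c ≤ 1008 − 120.71 = 887.29, so the highest integer P_c is 887 mb.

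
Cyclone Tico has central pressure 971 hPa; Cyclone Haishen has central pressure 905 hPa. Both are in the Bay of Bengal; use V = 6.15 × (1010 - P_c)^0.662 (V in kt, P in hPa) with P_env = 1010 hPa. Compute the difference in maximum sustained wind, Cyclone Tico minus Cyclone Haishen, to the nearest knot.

Cyclone Tico: ΔP = 39; V ≈ 6.15 × 39^0.662 ≈ 69.53 kt.
Cyclone Haishen: ΔP = 105; V ≈ 6.15 × 105^0.662 ≈ 133.94 kt.
Difference ≈ 69.53 − 133.94 = -64.41 → -64 kt.

-64 kt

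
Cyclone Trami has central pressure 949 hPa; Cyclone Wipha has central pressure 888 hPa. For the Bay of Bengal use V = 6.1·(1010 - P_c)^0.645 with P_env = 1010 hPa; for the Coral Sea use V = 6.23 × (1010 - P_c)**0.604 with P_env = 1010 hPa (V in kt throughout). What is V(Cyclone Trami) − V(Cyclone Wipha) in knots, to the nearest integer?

Cyclone Trami: ΔP = 61; V ≈ 6.1 × 61^0.645 ≈ 86.47 kt.
Cyclone Wipha: ΔP = 122; V ≈ 6.23 × 122^0.604 ≈ 113.41 kt.
Difference ≈ 86.47 − 113.41 = -26.94 → -27 kt.

-27 kt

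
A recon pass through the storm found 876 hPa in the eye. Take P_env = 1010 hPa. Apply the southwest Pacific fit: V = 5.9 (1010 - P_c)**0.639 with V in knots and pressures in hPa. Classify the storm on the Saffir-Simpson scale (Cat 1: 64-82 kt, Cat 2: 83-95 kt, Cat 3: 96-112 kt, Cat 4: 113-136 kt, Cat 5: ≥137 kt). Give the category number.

ΔP = 1010 − 876 = 134 hPa.
V ≈ 5.9 × 134^0.639 = 5.9 × 22.87 ≈ 135 kt.
135 kt falls in the Category 4 band.

4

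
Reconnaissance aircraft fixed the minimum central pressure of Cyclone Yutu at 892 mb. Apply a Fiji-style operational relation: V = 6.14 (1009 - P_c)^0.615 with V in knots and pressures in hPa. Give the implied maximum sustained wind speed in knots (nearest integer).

ΔP = 1009 − 892 = 117 mb.
117^0.615 ≈ 18.704.
V ≈ 6.14 × 18.704 ≈ 114.8 kt.

115 kt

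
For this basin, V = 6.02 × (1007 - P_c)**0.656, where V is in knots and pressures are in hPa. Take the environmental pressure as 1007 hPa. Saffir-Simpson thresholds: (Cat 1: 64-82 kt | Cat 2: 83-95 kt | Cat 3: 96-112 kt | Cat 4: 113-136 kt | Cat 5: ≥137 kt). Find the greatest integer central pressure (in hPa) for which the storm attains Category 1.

Category 1 begins at V = 64 kt.
Required ΔP = (64/6.02)^(1/0.656) = 10.631^1.524 ≈ 36.72 hPa.
P_c ≤ 1007 − 36.72 = 970.28, so the highest integer P_c is 970 hPa.

970 hPa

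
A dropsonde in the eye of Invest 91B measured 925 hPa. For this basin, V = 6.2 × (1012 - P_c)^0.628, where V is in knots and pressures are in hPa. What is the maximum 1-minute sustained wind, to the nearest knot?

ΔP = 1012 − 925 = 87 hPa.
87^0.628 ≈ 16.520.
V ≈ 6.2 × 16.520 ≈ 102.4 kt.

102 kt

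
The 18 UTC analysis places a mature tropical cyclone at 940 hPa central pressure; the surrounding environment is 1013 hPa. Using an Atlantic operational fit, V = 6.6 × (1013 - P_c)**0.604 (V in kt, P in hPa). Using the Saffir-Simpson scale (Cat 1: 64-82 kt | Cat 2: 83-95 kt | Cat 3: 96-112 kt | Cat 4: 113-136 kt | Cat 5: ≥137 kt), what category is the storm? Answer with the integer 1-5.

ΔP = 1013 − 940 = 73 hPa.
V ≈ 6.6 × 73^0.604 = 6.6 × 13.35 ≈ 88 kt.
88 kt falls in the Category 2 band.

2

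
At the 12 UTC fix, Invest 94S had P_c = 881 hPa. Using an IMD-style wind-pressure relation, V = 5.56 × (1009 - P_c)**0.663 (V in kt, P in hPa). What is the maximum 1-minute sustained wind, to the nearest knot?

ΔP = 1009 − 881 = 128 hPa.
128^0.663 ≈ 24.951.
V ≈ 5.56 × 24.951 ≈ 138.7 kt.

139 kt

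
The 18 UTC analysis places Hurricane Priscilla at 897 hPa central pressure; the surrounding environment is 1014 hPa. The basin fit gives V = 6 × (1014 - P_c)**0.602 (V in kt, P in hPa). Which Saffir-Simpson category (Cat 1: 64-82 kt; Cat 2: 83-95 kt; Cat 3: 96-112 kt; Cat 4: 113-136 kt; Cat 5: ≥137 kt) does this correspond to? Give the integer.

3

ΔP = 1014 − 897 = 117 hPa.
V ≈ 6 × 117^0.602 = 6 × 17.58 ≈ 105 kt.
105 kt falls in the Category 3 band.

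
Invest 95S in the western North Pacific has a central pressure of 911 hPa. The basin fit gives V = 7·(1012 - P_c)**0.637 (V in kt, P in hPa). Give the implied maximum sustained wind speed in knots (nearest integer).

132 kt

ΔP = 1012 − 911 = 101 hPa.
101^0.637 ≈ 18.913.
V ≈ 7 × 18.913 ≈ 132.4 kt.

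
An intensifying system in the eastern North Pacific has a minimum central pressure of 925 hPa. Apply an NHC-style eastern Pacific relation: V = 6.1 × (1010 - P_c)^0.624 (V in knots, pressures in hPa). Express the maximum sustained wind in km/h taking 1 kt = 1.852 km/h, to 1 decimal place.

180.7 km/h

ΔP = 1010 − 925 = 85 hPa.
V ≈ 6.1 × 85^0.624 = 6.1 × 15.994 ≈ 97.563 kt.
97.563 × 1.852 ≈ 180.69 km/h → 180.7 km/h.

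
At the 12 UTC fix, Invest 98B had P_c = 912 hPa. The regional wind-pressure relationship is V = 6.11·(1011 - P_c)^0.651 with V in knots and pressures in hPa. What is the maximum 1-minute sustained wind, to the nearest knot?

122 kt

ΔP = 1011 − 912 = 99 hPa.
99^0.651 ≈ 19.914.
V ≈ 6.11 × 19.914 ≈ 121.7 kt.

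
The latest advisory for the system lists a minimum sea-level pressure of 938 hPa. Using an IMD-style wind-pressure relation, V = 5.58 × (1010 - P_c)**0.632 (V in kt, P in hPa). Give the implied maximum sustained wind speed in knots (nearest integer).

83 kt

ΔP = 1010 − 938 = 72 hPa.
72^0.632 ≈ 14.922.
V ≈ 5.58 × 14.922 ≈ 83.3 kt.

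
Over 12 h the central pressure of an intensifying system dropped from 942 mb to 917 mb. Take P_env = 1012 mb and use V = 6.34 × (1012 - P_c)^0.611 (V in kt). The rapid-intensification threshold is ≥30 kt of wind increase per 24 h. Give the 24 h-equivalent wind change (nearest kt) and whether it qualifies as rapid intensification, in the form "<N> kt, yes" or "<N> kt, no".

35 kt, yes

V₁: ΔP = 70, V ≈ 6.34 × 70^0.611 ≈ 85.00 kt.
V₂: ΔP = 95, V ≈ 6.34 × 95^0.611 ≈ 102.44 kt.
ΔV over 12 h = 17.44 kt → 24 h equivalent = 17.44 × 24/12 ≈ 34.88 kt.
35 kt ≥ 30 kt ⇒ rapid intensification.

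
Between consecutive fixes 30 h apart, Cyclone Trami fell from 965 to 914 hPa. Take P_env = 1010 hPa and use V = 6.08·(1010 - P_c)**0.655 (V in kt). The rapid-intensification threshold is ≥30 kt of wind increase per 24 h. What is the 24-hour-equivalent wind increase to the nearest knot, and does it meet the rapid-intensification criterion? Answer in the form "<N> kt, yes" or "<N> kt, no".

V₁: ΔP = 45, V ≈ 6.08 × 45^0.655 ≈ 73.58 kt.
V₂: ΔP = 96, V ≈ 6.08 × 96^0.655 ≈ 120.86 kt.
ΔV over 30 h = 47.28 kt → 24 h equivalent = 47.28 × 24/30 ≈ 37.82 kt.
38 kt ≥ 30 kt ⇒ rapid intensification.

38 kt, yes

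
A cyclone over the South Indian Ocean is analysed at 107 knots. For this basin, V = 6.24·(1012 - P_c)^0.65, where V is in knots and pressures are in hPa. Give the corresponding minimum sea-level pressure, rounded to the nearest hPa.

ΔP = (V / 6.24)^(1/0.65) = (107/6.24)^1.538.
107/6.24 = 17.147; 17.147^1.538 ≈ 79.21 hPa.
P_c = 1012 − 79.21 = 932.79 ≈ 933 hPa.

933 hPa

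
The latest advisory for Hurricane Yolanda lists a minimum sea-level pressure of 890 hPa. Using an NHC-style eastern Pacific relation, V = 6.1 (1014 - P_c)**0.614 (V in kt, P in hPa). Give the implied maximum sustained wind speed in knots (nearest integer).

ΔP = 1014 − 890 = 124 hPa.
124^0.614 ≈ 19.291.
V ≈ 6.1 × 19.291 ≈ 117.7 kt.

118 kt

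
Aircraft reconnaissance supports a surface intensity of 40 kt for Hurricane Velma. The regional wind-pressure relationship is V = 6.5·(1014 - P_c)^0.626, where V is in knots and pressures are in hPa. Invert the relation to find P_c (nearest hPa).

996 hPa

ΔP = (V / 6.5)^(1/0.626) = (40/6.5)^1.597.
40/6.5 = 6.154; 6.154^1.597 ≈ 18.22 hPa.
P_c = 1014 − 18.22 = 995.78 ≈ 996 hPa.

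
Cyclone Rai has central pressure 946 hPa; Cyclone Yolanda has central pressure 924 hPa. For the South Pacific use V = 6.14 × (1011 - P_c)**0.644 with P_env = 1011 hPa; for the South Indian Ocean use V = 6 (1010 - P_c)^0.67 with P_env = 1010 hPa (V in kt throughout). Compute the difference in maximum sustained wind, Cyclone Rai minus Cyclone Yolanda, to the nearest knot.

-28 kt

Cyclone Rai: ΔP = 65; V ≈ 6.14 × 65^0.644 ≈ 90.30 kt.
Cyclone Yolanda: ΔP = 86; V ≈ 6 × 86^0.67 ≈ 118.65 kt.
Difference ≈ 90.30 − 118.65 = -28.35 → -28 kt.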